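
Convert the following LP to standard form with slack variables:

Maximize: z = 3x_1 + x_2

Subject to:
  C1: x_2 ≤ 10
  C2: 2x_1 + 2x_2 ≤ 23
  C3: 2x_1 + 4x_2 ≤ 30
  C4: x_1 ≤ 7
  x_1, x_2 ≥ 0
max z = 3x_1 + x_2

s.t.
  x_2 + s1 = 10
  2x_1 + 2x_2 + s2 = 23
  2x_1 + 4x_2 + s3 = 30
  x_1 + s4 = 7
  x_1, x_2, s1, s2, s3, s4 ≥ 0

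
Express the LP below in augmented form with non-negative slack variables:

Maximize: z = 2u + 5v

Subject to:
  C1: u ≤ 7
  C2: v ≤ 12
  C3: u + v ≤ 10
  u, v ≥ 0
max z = 2u + 5v

s.t.
  u + s1 = 7
  v + s2 = 12
  u + v + s3 = 10
  u, v, s1, s2, s3 ≥ 0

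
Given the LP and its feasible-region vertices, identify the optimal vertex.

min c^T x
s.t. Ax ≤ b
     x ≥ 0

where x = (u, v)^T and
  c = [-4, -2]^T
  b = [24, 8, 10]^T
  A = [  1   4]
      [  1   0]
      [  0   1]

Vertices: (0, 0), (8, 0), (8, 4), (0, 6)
(8, 4) with z = -40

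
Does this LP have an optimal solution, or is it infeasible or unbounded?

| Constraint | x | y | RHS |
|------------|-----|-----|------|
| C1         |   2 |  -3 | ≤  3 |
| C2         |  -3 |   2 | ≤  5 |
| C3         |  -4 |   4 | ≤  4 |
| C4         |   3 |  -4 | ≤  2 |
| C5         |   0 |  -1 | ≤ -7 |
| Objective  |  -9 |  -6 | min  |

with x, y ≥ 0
Feasible point: (6, 7) satisfies every constraint, so the LP is feasible.
Direction d = (1, 1): for each constraint row a, a·d ≤ 0 —
  (2)(1) + (-3)(1) = -1 ≤ 0
  (-3)(1) + (2)(1) = -1 ≤ 0
  (-4)(1) + (4)(1) = 0 ≤ 0
  (3)(1) + (-4)(1) = -1 ≤ 0
  (0)(1) + (-1)(1) = -1 ≤ 0
and d ≥ 0, so (6, 7) + t·d stays feasible for every t ≥ 0. Along this ray z = -9x - 6y changes by -15 per unit t, so z → −∞.

Unbounded — the objective can decrease without bound over the feasible region.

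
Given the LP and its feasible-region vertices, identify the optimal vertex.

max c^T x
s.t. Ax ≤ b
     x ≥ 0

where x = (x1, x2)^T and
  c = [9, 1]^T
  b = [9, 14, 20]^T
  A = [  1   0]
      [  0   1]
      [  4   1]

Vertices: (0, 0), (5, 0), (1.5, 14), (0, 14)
Evaluating z = 9x1 + x2 at each vertex:
  (0, 0): z = 0
  (5, 0): z = 45
  (1.5, 14): z = 27.5
  (0, 14): z = 14

The largest value is z = 45, attained at (5, 0).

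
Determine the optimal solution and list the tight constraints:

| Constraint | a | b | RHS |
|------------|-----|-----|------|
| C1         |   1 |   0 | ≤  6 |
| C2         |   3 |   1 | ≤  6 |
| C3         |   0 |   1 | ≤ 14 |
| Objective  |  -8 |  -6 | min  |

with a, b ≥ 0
Optimal: a = 0, b = 6
Slack at optimum:
  C1: slack = 6
  C2: slack = 0 (binding)
  C3: slack = 8
  a ≥ 0: a = 0 (binding)
  b ≥ 0: b = 6
Binding constraints: C2, a ≥ 0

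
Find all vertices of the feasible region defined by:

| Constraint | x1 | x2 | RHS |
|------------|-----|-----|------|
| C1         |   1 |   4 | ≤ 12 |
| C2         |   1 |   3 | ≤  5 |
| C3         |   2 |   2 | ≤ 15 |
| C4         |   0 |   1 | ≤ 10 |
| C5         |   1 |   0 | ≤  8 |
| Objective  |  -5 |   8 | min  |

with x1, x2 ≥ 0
Each vertex is the intersection of two constraint boundaries that also satisfies all remaining constraints:
  x1 = 0 and x2 = 0 → (0, 0)
  x1 + 3x2 = 5 and x2 = 0 → (5, 0)
  x1 + 3x2 = 5 and x1 = 0 → (0, 1.667)

Vertices: (0, 0), (5, 0), (0, 1.667)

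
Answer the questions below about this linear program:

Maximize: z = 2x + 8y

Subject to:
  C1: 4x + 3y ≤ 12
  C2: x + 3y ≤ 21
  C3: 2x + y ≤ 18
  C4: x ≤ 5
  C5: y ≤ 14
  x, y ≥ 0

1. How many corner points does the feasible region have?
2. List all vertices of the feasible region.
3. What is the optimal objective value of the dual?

1. 3
2. (0, 0), (3, 0), (0, 4)
3. 32 (by strong duality, equal to the primal optimum)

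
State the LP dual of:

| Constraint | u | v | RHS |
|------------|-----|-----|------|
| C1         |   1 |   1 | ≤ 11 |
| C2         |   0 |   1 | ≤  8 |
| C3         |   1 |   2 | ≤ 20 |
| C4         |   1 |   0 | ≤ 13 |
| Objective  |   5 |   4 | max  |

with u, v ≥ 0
Minimize: z = 11y1 + 8y2 + 20y3 + 13y4

Subject to:
  C1: -y1 - y3 - y4 ≤ -5
  C2: -y1 - y2 - 2y3 ≤ -4
  y1, y2, y3, y4 ≥ 0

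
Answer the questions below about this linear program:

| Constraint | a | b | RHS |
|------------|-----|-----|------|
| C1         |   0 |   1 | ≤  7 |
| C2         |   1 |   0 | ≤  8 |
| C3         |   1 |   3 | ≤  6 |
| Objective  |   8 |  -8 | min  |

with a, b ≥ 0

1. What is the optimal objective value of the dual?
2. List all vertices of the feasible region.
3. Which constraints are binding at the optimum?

1. -16 (by strong duality, equal to the primal optimum)
2. (0, 0), (6, 0), (0, 2)
3. C3, a ≥ 0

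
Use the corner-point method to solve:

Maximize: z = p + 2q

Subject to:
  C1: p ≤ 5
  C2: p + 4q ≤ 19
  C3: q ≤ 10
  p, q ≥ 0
Each vertex is the intersection of two constraint boundaries that also satisfies all remaining constraints:
  p = 0 and q = 0 → (0, 0)
  p = 5 and q = 0 → (5, 0)
  p = 5 and p + 4q = 19 → (5, 3.5)
  p + 4q = 19 and p = 0 → (0, 4.75)

Evaluating z = p + 2q at each vertex:
  (0, 0): z = 0
  (5, 0): z = 5
  (5, 3.5): z = 12
  (0, 4.75): z = 9.5

The maximum is at (5, 3.5) with z = 12.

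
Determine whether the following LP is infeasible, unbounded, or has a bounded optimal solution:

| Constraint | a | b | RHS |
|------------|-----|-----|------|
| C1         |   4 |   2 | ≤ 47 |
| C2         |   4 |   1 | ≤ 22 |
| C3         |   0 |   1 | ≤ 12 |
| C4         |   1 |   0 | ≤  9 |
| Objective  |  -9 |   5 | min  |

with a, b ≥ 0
The point (5.5, 0) satisfies every constraint, so the LP is feasible; the constraints give a ≤ 9 and b ≤ 12, which with a, b ≥ 0 keep the feasible region inside a bounded box. A feasible, bounded LP attains a finite optimum at a vertex.

Evaluating z = -9a + 5b at each vertex:
  (0, 0): z = 0
  (5.5, 0): z = -49.5
  (2.5, 12): z = 37.5
  (0, 12): z = 60

Feasible with finite optimum z* = -49.5 at (5.5, 0).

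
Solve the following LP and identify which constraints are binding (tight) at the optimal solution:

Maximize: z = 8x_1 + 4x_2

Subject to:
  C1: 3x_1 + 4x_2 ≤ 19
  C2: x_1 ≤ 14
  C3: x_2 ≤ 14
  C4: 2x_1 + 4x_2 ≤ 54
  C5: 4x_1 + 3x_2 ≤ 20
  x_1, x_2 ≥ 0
Optimal: x_1 = 5, x_2 = 0
Slack at optimum:
  C1: slack = 4
  C2: slack = 9
  C3: slack = 14
  C4: slack = 44
  C5: slack = 0 (binding)
  x_1 ≥ 0: x_1 = 5
  x_2 ≥ 0: x_2 = 0 (binding)
Binding constraints: C5, x_2 ≥ 0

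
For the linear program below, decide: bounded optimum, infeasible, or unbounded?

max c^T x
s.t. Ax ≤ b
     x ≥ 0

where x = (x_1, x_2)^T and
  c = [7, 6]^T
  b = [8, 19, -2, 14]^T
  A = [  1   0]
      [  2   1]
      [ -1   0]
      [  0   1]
The point (2.5, 14) satisfies every constraint, so the LP is feasible; the constraints give x_1 ≤ 8 and x_2 ≤ 14, which with x_1, x_2 ≥ 0 keep the feasible region inside a bounded box. A feasible, bounded LP attains a finite optimum at a vertex.

Feasible with finite optimum z* = 101.5 at (2.5, 14).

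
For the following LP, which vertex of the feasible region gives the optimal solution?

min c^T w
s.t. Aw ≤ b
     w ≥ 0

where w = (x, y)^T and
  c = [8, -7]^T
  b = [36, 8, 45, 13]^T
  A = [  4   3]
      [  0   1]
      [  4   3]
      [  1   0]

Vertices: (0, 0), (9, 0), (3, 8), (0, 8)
(0, 8) with z = -56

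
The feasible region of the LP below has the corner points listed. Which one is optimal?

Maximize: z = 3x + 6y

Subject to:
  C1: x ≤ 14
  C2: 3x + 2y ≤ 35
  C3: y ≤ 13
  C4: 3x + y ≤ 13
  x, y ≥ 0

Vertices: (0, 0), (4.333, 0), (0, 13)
Evaluating z = 3x + 6y at each vertex:
  (0, 0): z = 0
  (4.333, 0): z = 13
  (0, 13): z = 78

The largest value is z = 78, attained at (0, 13).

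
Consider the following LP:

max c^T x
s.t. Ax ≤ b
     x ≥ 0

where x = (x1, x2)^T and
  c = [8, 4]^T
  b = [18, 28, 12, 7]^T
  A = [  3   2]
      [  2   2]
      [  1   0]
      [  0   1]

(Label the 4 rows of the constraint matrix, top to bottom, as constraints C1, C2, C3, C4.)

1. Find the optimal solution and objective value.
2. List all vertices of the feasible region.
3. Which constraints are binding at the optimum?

1. x1 = 6, x2 = 0, z = 48
2. (0, 0), (6, 0), (1.333, 7), (0, 7)
3. C1, x2 ≥ 0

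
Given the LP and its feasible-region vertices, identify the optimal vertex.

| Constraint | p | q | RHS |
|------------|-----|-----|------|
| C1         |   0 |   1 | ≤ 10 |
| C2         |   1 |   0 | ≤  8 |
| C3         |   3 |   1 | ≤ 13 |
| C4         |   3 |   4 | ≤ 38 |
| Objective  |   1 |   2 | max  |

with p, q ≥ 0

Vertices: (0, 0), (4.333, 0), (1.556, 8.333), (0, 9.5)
Evaluating z = p + 2q at each vertex:
  (0, 0): z = 0
  (4.333, 0): z = 4.333
  (1.556, 8.333): z = 18.22
  (0, 9.5): z = 19

The largest value is z = 19, attained at (0, 9.5).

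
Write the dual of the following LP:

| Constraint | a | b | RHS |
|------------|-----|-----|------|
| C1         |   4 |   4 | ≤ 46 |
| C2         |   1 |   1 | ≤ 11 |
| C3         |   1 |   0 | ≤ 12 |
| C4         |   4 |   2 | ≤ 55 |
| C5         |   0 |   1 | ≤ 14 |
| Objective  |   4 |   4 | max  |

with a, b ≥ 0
Minimize: z = 46y1 + 11y2 + 12y3 + 55y4 + 14y5

Subject to:
  C1: -4y1 - y2 - y3 - 4y4 ≤ -4
  C2: -4y1 - y2 - 2y4 - y5 ≤ -4
  y1, y2, y3, y4, y5 ≥ 0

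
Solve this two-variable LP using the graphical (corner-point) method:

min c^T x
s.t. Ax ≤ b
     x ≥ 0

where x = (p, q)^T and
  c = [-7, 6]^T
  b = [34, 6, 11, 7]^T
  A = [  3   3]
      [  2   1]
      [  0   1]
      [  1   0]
Each vertex is the intersection of two constraint boundaries that also satisfies all remaining constraints:
  p = 0 and q = 0 → (0, 0)
  2p + q = 6 and q = 0 → (3, 0)
  2p + q = 6 and p = 0 → (0, 6)

Evaluating z = -7p + 6q at each vertex:
  (0, 0): z = 0
  (3, 0): z = -21
  (0, 6): z = 36

The minimum is at (3, 0) with z = -21.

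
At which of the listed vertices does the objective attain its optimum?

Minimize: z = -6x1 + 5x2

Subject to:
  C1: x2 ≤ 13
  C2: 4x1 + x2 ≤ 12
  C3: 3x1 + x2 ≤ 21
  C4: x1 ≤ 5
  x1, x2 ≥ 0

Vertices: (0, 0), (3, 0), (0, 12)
(3, 0) with z = -18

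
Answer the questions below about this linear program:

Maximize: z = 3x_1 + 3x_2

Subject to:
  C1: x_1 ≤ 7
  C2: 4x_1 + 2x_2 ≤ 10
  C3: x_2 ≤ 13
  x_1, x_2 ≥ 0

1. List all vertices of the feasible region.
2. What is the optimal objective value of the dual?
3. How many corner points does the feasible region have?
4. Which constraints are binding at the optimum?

1. (0, 0), (2.5, 0), (0, 5)
2. 15 (by strong duality, equal to the primal optimum)
3. 3
4. C2, x_1 ≥ 0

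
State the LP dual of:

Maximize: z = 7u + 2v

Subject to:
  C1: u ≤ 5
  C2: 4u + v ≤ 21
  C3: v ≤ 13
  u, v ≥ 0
Minimize: z = 5y1 + 21y2 + 13y3

Subject to:
  C1: -y1 - 4y2 ≤ -7
  C2: -y2 - y3 ≤ -2
  y1, y2, y3 ≥ 0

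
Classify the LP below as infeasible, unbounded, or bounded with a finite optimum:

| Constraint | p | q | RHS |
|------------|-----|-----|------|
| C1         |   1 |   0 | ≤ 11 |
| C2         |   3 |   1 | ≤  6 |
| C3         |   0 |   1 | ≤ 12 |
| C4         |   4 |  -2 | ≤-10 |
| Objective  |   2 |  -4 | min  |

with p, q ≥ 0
The point (0, 6) satisfies every constraint, so the LP is feasible; the constraints give p ≤ 11 and q ≤ 12, which with p, q ≥ 0 keep the feasible region inside a bounded box. A feasible, bounded LP attains a finite optimum at a vertex.

Evaluating z = 2p - 4q at each vertex:
  (0, 5): z = -20
  (0.2, 5.4): z = -21.2
  (0, 6): z = -24

The LP has an optimal solution: (0, 6) with z = -24.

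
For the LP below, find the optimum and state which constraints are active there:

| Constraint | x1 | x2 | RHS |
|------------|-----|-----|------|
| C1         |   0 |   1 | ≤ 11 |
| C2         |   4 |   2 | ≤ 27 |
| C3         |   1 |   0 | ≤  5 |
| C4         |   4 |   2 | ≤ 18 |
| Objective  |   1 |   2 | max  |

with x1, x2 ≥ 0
Optimal: x1 = 0, x2 = 9
Slack at optimum:
  C1: slack = 2
  C2: slack = 9
  C3: slack = 5
  C4: slack = 0 (binding)
  x1 ≥ 0: x1 = 0 (binding)
  x2 ≥ 0: x2 = 9
Binding constraints: C4, x1 ≥ 0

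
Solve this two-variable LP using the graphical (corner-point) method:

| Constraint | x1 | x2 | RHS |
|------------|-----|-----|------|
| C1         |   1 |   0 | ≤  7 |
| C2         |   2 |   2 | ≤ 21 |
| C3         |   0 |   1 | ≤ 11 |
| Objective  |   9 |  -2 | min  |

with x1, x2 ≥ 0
Each vertex is the intersection of two constraint boundaries that also satisfies all remaining constraints:
  x1 = 0 and x2 = 0 → (0, 0)
  x1 = 7 and x2 = 0 → (7, 0)
  x1 = 7 and 2x1 + 2x2 = 21 → (7, 3.5)
  2x1 + 2x2 = 21 and x1 = 0 → (0, 10.5)

Evaluating z = 9x1 - 2x2 at each vertex:
  (0, 0): z = 0
  (7, 0): z = 63
  (7, 3.5): z = 56
  (0, 10.5): z = -21

The minimum is at (0, 10.5) with z = -21.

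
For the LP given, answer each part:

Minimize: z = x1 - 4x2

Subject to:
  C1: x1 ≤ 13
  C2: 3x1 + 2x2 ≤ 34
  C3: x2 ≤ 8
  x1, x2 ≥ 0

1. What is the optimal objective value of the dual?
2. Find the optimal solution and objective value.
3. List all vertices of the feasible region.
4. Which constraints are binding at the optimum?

1. -32 (by strong duality, equal to the primal optimum)
2. x1 = 0, x2 = 8, z = -32
3. (0, 0), (11.33, 0), (6, 8), (0, 8)
4. C3, x1 ≥ 0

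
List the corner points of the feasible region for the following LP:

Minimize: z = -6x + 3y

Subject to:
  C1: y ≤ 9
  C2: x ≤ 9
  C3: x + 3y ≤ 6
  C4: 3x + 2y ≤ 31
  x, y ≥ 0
Each vertex is the intersection of two constraint boundaries that also satisfies all remaining constraints:
  x = 0 and y = 0 → (0, 0)
  x + 3y = 6 and y = 0 → (6, 0)
  x + 3y = 6 and x = 0 → (0, 2)

Vertices: (0, 0), (6, 0), (0, 2)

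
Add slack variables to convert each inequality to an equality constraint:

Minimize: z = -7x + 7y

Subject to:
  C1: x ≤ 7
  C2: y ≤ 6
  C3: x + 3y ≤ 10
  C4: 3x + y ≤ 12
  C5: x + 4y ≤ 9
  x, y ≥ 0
min z = -7x + 7y

s.t.
  x + s1 = 7
  y + s2 = 6
  x + 3y + s3 = 10
  3x + y + s4 = 12
  x + 4y + s5 = 9
  x, y, s1, s2, s3, s4, s5 ≥ 0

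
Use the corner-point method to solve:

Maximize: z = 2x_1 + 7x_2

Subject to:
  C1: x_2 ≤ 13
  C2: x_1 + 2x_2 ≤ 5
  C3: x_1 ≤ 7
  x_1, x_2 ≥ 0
Each vertex is the intersection of two constraint boundaries that also satisfies all remaining constraints:
  x_1 = 0 and x_2 = 0 → (0, 0)
  x_1 + 2x_2 = 5 and x_2 = 0 → (5, 0)
  x_1 + 2x_2 = 5 and x_1 = 0 → (0, 2.5)

Evaluating z = 2x_1 + 7x_2 at each vertex:
  (0, 0): z = 0
  (5, 0): z = 10
  (0, 2.5): z = 17.5

The maximum is at (0, 2.5) with z = 17.5.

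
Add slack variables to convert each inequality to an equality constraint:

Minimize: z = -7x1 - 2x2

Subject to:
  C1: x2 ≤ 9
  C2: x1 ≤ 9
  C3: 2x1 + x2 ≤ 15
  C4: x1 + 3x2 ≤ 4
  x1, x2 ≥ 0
min z = -7x1 - 2x2

s.t.
  x2 + s1 = 9
  x1 + s2 = 9
  2x1 + x2 + s3 = 15
  x1 + 3x2 + s4 = 4
  x1, x2, s1, s2, s3, s4 ≥ 0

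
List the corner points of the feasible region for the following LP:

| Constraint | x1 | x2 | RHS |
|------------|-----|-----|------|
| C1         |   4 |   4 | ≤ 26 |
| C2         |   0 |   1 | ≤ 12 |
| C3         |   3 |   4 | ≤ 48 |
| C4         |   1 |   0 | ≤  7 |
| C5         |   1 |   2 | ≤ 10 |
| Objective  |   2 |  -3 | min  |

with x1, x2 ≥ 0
Each vertex is the intersection of two constraint boundaries that also satisfies all remaining constraints:
  x1 = 0 and x2 = 0 → (0, 0)
  4x1 + 4x2 = 26 and x2 = 0 → (6.5, 0)
  4x1 + 4x2 = 26 and x1 + 2x2 = 10 → (3, 3.5)
  x1 + 2x2 = 10 and x1 = 0 → (0, 5)

Vertices: (0, 0), (6.5, 0), (3, 3.5), (0, 5)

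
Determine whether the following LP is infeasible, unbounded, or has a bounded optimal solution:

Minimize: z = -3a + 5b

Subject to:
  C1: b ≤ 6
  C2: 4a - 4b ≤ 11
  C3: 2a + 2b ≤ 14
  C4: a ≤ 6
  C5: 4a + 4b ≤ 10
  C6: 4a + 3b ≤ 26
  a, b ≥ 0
The point (2.5, 0) satisfies every constraint, so the LP is feasible; the constraints give a ≤ 6 and b ≤ 6, which with a, b ≥ 0 keep the feasible region inside a bounded box. A feasible, bounded LP attains a finite optimum at a vertex.

Bounded optimum: z* = -7.5 at (2.5, 0).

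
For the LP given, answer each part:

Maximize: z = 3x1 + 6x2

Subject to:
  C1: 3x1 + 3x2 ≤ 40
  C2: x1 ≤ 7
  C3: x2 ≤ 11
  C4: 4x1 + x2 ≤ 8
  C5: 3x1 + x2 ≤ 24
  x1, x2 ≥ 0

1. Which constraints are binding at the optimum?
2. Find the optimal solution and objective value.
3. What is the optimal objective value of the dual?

1. C4, x1 ≥ 0
2. x1 = 0, x2 = 8, z = 48
3. 48 (by strong duality, equal to the primal optimum)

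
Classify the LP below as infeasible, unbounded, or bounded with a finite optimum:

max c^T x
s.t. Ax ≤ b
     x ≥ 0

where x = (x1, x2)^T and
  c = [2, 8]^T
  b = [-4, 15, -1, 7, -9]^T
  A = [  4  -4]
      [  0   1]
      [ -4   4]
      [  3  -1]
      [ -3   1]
One constraint requires 4x1 - 4x2 ≤ -4, while the constraint -4x1 + 4x2 ≤ -1 is equivalent to 4x1 - 4x2 ≥ 1. Together they would need 1 ≤ 4x1 - 4x2 ≤ -4, which is impossible since 1 > -4. No point satisfies all constraints.

Infeasible: no point satisfies all constraints simultaneously.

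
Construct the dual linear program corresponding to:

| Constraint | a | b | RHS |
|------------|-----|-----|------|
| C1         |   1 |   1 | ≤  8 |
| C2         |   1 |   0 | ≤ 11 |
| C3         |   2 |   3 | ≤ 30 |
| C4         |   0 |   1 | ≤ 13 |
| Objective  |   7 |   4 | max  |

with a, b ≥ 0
Minimize: z = 8y1 + 11y2 + 30y3 + 13y4

Subject to:
  C1: -y1 - y2 - 2y3 ≤ -7
  C2: -y1 - 3y3 - y4 ≤ -4
  y1, y2, y3, y4 ≥ 0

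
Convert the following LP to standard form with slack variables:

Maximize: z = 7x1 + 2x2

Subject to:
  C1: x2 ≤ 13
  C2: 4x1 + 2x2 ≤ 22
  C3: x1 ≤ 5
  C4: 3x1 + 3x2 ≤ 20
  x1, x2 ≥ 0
max z = 7x1 + 2x2

s.t.
  x2 + s1 = 13
  4x1 + 2x2 + s2 = 22
  x1 + s3 = 5
  3x1 + 3x2 + s4 = 20
  x1, x2, s1, s2, s3, s4 ≥ 0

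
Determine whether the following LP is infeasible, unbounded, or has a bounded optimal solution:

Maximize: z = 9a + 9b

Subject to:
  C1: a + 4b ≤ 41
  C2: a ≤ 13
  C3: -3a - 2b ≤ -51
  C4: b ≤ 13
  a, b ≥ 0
The point (13, 7) satisfies every constraint, so the LP is feasible; the constraints give a ≤ 13 and b ≤ 13, which with a, b ≥ 0 keep the feasible region inside a bounded box. A feasible, bounded LP attains a finite optimum at a vertex.

The LP has an optimal solution: (13, 7) with z = 180.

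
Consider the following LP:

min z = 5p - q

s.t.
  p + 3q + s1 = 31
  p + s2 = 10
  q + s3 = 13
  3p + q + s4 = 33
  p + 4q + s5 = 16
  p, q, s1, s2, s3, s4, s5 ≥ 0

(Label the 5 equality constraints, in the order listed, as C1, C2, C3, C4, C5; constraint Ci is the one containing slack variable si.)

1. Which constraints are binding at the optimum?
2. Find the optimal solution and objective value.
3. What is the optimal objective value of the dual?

1. C5, p ≥ 0
2. p = 0, q = 4, z = -4
3. -4 (by strong duality, equal to the primal optimum)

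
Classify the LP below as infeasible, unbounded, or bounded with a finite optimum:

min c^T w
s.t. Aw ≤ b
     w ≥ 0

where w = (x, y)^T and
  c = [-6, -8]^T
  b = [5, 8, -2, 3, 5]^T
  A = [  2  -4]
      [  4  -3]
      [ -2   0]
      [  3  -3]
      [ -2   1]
Feasible point: (1, 0) satisfies every constraint, so the LP is feasible.
Direction d = (3, 4): for each constraint row a, a·d ≤ 0 —
  (2)(3) + (-4)(4) = -10 ≤ 0
  (4)(3) + (-3)(4) = 0 ≤ 0
  (-2)(3) + (0)(4) = -6 ≤ 0
  (3)(3) + (-3)(4) = -3 ≤ 0
  (-2)(3) + (1)(4) = -2 ≤ 0
and d ≥ 0, so (1, 0) + t·d stays feasible for every t ≥ 0. Along this ray z = -6x - 8y changes by -50 per unit t, so z → −∞.

The LP is unbounded; z can be made arbitrarily small.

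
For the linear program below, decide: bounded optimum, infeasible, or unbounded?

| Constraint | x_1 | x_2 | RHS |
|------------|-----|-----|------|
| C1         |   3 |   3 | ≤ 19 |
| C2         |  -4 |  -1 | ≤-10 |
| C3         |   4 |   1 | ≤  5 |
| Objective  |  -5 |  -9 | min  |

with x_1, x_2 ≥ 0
C3 requires 4x_1 + x_2 ≤ 5, while C2 (-4x_1 - x_2 ≤ -10) is equivalent to 4x_1 + x_2 ≥ 10. Together they would need 10 ≤ 4x_1 + x_2 ≤ 5, which is impossible since 10 > 5. No point satisfies all constraints.

The feasible region is empty; the LP is infeasible.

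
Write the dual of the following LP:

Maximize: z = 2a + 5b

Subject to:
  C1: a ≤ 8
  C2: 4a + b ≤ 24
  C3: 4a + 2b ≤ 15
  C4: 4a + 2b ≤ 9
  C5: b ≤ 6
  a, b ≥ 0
Minimize: z = 8y1 + 24y2 + 15y3 + 9y4 + 6y5

Subject to:
  C1: -y1 - 4y2 - 4y3 - 4y4 ≤ -2
  C2: -y2 - 2y3 - 2y4 - y5 ≤ -5
  y1, y2, y3, y4, y5 ≥ 0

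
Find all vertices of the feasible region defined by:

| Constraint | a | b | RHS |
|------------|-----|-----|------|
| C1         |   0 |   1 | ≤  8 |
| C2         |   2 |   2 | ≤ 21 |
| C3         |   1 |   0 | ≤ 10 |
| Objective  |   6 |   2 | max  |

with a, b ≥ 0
Each vertex is the intersection of two constraint boundaries that also satisfies all remaining constraints:
  a = 0 and b = 0 → (0, 0)
  a = 10 and b = 0 → (10, 0)
  2a + 2b = 21 and a = 10 → (10, 0.5)
  b = 8 and 2a + 2b = 21 → (2.5, 8)
  b = 8 and a = 0 → (0, 8)

Vertices: (0, 0), (10, 0), (10, 0.5), (2.5, 8), (0, 8)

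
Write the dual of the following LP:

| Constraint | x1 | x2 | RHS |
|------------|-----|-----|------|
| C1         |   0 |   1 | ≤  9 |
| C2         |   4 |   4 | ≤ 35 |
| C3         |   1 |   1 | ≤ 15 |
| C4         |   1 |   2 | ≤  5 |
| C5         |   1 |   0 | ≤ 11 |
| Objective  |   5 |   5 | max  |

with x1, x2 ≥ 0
Minimize: z = 9y1 + 35y2 + 15y3 + 5y4 + 11y5

Subject to:
  C1: -4y2 - y3 - y4 - y5 ≤ -5
  C2: -y1 - 4y2 - y3 - 2y4 ≤ -5
  y1, y2, y3, y4, y5 ≥ 0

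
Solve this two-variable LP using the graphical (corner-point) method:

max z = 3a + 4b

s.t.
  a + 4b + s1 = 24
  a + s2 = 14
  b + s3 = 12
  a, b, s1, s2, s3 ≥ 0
Each vertex is the intersection of two constraint boundaries that also satisfies all remaining constraints:
  a = 0 and b = 0 → (0, 0)
  a = 14 and b = 0 → (14, 0)
  a + 4b = 24 and a = 14 → (14, 2.5)
  a + 4b = 24 and a = 0 → (0, 6)

Evaluating z = 3a + 4b at each vertex:
  (0, 0): z = 0
  (14, 0): z = 42
  (14, 2.5): z = 52
  (0, 6): z = 24

The maximum is at (14, 2.5) with z = 52.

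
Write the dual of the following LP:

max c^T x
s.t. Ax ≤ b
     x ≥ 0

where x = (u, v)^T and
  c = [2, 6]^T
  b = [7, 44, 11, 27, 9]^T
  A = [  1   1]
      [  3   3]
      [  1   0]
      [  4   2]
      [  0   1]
Minimize: z = 7y1 + 44y2 + 11y3 + 27y4 + 9y5

Subject to:
  C1: -y1 - 3y2 - y3 - 4y4 ≤ -2
  C2: -y1 - 3y2 - 2y4 - y5 ≤ -6
  y1, y2, y3, y4, y5 ≥ 0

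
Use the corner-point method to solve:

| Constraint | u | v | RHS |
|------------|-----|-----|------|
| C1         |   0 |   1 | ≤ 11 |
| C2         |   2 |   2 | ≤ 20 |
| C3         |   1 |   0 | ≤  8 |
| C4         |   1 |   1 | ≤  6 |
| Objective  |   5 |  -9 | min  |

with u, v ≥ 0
Each vertex is the intersection of two constraint boundaries that also satisfies all remaining constraints:
  u = 0 and v = 0 → (0, 0)
  u + v = 6 and v = 0 → (6, 0)
  u + v = 6 and u = 0 → (0, 6)

Evaluating z = 5u - 9v at each vertex:
  (0, 0): z = 0
  (6, 0): z = 30
  (0, 6): z = -54

The minimum is at (0, 6) with z = -54.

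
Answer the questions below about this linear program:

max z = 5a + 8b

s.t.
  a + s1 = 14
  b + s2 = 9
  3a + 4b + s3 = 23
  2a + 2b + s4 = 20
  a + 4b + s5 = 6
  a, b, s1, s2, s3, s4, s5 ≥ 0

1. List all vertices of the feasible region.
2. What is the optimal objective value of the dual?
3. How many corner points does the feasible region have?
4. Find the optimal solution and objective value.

1. (0, 0), (6, 0), (0, 1.5)
2. 30 (by strong duality, equal to the primal optimum)
3. 3
4. a = 6, b = 0, z = 30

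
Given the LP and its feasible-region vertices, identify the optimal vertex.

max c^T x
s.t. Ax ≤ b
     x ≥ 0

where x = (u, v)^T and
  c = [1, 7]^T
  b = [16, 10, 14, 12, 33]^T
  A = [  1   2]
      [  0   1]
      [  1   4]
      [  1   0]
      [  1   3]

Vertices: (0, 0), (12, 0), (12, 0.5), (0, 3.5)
(0, 3.5) with z = 24.5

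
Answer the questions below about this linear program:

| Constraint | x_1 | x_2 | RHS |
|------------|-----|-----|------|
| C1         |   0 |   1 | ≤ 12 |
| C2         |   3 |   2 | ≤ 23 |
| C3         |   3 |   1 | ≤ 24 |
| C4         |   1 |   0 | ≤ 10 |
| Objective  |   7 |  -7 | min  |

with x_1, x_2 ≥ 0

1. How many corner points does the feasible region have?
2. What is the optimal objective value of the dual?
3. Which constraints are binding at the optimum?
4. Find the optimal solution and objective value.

1. 3
2. -80.5 (by strong duality, equal to the primal optimum)
3. C2, x_1 ≥ 0
4. x_1 = 0, x_2 = 11.5, z = -80.5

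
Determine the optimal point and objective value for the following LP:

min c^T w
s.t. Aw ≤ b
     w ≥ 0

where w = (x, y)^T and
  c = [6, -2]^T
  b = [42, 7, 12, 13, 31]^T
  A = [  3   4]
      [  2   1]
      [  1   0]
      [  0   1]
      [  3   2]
Each vertex is the intersection of two constraint boundaries that also satisfies all remaining constraints:
  x = 0 and y = 0 → (0, 0)
  2x + y = 7 and y = 0 → (3.5, 0)
  2x + y = 7 and x = 0 → (0, 7)

Evaluating z = 6x - 2y at each vertex:
  (0, 0): z = 0
  (3.5, 0): z = 21
  (0, 7): z = -14

The minimum is at (0, 7) with z = -14.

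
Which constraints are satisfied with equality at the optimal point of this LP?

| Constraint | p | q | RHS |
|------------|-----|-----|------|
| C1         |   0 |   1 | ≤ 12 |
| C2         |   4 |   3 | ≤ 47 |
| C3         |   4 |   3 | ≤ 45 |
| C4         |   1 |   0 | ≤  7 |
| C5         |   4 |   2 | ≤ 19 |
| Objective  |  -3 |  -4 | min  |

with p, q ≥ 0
Optimal: p = 0, q = 9.5
Slack at optimum:
  C1: slack = 2.5
  C2: slack = 18.5
  C3: slack = 16.5
  C4: slack = 7
  C5: slack = 0 (binding)
  p ≥ 0: p = 0 (binding)
  q ≥ 0: q = 9.5
Binding constraints: C5, p ≥ 0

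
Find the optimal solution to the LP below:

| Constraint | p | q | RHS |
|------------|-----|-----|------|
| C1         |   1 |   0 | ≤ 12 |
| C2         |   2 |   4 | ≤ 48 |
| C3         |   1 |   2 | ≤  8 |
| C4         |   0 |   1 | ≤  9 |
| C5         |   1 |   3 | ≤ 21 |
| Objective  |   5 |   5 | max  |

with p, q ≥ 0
Each vertex is the intersection of two constraint boundaries that also satisfies all remaining constraints:
  p = 0 and q = 0 → (0, 0)
  p + 2q = 8 and q = 0 → (8, 0)
  p + 2q = 8 and p = 0 → (0, 4)

Evaluating z = 5p + 5q at each vertex:
  (0, 0): z = 0
  (8, 0): z = 40
  (0, 4): z = 20

The maximum is at (8, 0) with z = 40.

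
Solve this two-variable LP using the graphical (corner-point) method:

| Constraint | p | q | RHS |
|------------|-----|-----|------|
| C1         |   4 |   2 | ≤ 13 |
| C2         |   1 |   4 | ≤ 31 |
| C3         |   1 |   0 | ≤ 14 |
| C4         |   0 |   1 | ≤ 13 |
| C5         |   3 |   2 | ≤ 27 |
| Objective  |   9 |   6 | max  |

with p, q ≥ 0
p = 0, q = 6.5, z = 39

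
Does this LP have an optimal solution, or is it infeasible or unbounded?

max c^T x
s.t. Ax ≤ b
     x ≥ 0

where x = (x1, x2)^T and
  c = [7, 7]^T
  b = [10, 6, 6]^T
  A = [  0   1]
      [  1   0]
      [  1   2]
The point (6, 0) satisfies every constraint, so the LP is feasible; the constraints give x1 ≤ 6 and x2 ≤ 10, which with x1, x2 ≥ 0 keep the feasible region inside a bounded box. A feasible, bounded LP attains a finite optimum at a vertex.

Bounded optimum: z* = 42 at (6, 0).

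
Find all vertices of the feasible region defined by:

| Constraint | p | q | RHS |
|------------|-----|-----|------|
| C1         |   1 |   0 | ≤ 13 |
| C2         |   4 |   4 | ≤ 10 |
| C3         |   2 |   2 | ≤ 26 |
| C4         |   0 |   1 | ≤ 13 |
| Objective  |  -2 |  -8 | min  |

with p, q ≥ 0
Each vertex is the intersection of two constraint boundaries that also satisfies all remaining constraints:
  p = 0 and q = 0 → (0, 0)
  4p + 4q = 10 and q = 0 → (2.5, 0)
  4p + 4q = 10 and p = 0 → (0, 2.5)

Vertices: (0, 0), (2.5, 0), (0, 2.5)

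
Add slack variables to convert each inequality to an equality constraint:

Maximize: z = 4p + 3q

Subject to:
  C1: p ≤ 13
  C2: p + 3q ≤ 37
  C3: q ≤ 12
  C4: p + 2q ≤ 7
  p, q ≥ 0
max z = 4p + 3q

s.t.
  p + s1 = 13
  p + 3q + s2 = 37
  q + s3 = 12
  p + 2q + s4 = 7
  p, q, s1, s2, s3, s4 ≥ 0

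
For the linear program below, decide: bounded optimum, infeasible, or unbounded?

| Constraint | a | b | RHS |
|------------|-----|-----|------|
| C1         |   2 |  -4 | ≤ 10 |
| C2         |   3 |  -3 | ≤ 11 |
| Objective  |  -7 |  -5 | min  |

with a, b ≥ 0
Feasible point: (0, 0) satisfies every constraint, so the LP is feasible.
Direction d = (0, 1): for each constraint row a, a·d ≤ 0 —
  (2)(0) + (-4)(1) = -4 ≤ 0
  (3)(0) + (-3)(1) = -3 ≤ 0
and d ≥ 0, so (0, 0) + t·d stays feasible for every t ≥ 0. Along this ray z = -7a - 5b changes by -5 per unit t, so z → −∞.

The LP is unbounded; z can be made arbitrarily small.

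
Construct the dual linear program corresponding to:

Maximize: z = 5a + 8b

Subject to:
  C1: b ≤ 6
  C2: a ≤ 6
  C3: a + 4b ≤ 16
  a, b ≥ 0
Minimize: z = 6y1 + 6y2 + 16y3

Subject to:
  C1: -y2 - y3 ≤ -5
  C2: -y1 - 4y3 ≤ -8
  y1, y2, y3 ≥ 0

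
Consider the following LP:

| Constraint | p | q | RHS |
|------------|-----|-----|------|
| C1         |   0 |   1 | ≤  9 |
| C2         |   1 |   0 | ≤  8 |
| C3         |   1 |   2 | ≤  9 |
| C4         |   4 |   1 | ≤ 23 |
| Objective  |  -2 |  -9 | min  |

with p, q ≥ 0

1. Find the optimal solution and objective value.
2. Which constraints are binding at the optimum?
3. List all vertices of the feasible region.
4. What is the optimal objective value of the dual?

1. p = 0, q = 4.5, z = -40.5
2. C3, p ≥ 0
3. (0, 0), (5.75, 0), (5.286, 1.857), (0, 4.5)
4. -40.5 (by strong duality, equal to the primal optimum)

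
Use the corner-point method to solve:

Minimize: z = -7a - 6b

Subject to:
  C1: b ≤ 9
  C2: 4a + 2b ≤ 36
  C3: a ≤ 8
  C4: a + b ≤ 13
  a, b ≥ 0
Each vertex is the intersection of two constraint boundaries that also satisfies all remaining constraints:
  a = 0 and b = 0 → (0, 0)
  a = 8 and b = 0 → (8, 0)
  4a + 2b = 36 and a = 8 → (8, 2)
  4a + 2b = 36 and a + b = 13 → (5, 8)
  b = 9 and a + b = 13 → (4, 9)
  b = 9 and a = 0 → (0, 9)

Evaluating z = -7a - 6b at each vertex:
  (0, 0): z = 0
  (8, 0): z = -56
  (8, 2): z = -68
  (5, 8): z = -83
  (4, 9): z = -82
  (0, 9): z = -54

The minimum is at (5, 8) with z = -83.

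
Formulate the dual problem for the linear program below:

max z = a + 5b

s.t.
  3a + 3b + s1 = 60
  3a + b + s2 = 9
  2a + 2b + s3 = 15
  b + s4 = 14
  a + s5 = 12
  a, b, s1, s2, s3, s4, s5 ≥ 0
Minimize: z = 60y1 + 9y2 + 15y3 + 14y4 + 12y5

Subject to:
  C1: -3y1 - 3y2 - 2y3 - y5 ≤ -1
  C2: -3y1 - y2 - 2y3 - y4 ≤ -5
  y1, y2, y3, y4, y5 ≥ 0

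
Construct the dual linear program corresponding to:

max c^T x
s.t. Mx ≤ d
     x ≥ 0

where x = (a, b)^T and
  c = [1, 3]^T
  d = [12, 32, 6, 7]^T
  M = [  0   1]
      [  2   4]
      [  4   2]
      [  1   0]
Minimize: z = 12y1 + 32y2 + 6y3 + 7y4

Subject to:
  C1: -2y2 - 4y3 - y4 ≤ -1
  C2: -y1 - 4y2 - 2y3 ≤ -3
  y1, y2, y3, y4 ≥ 0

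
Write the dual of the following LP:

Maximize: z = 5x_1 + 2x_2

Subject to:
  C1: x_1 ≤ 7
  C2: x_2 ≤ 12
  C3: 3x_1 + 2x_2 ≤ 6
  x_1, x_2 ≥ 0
Minimize: z = 7y1 + 12y2 + 6y3

Subject to:
  C1: -y1 - 3y3 ≤ -5
  C2: -y2 - 2y3 ≤ -2
  y1, y2, y3 ≥ 0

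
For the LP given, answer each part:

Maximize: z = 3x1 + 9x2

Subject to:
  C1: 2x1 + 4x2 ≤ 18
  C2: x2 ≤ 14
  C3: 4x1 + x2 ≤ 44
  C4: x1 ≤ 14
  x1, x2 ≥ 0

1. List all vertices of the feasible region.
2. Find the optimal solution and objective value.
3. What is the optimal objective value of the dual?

1. (0, 0), (9, 0), (0, 4.5)
2. x1 = 0, x2 = 4.5, z = 40.5
3. 40.5 (by strong duality, equal to the primal optimum)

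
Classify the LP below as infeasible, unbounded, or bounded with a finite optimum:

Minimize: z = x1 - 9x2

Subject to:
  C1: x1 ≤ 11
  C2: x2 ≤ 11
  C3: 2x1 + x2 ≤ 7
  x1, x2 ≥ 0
The point (0, 7) satisfies every constraint, so the LP is feasible; the constraints give x1 ≤ 11 and x2 ≤ 11, which with x1, x2 ≥ 0 keep the feasible region inside a bounded box. A feasible, bounded LP attains a finite optimum at a vertex.

The LP has an optimal solution: (0, 7) with z = -63.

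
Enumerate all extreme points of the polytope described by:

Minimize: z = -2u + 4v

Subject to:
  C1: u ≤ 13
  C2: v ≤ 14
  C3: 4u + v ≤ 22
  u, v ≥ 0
Each vertex is the intersection of two constraint boundaries that also satisfies all remaining constraints:
  u = 0 and v = 0 → (0, 0)
  4u + v = 22 and v = 0 → (5.5, 0)
  v = 14 and 4u + v = 22 → (2, 14)
  v = 14 and u = 0 → (0, 14)

Vertices: (0, 0), (5.5, 0), (2, 14), (0, 14)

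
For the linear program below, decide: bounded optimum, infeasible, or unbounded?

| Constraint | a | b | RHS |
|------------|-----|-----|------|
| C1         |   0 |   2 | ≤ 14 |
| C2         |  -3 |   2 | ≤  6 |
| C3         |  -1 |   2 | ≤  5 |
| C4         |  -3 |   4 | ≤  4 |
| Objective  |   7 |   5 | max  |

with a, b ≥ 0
Feasible point: (0, 0) satisfies every constraint, so the LP is feasible.
Direction d = (1, 0): for each constraint row a, a·d ≤ 0 —
  (0)(1) + (2)(0) = 0 ≤ 0
  (-3)(1) + (2)(0) = -3 ≤ 0
  (-1)(1) + (2)(0) = -1 ≤ 0
  (-3)(1) + (4)(0) = -3 ≤ 0
and d ≥ 0, so (0, 0) + t·d stays feasible for every t ≥ 0. Along this ray z = 7a + 5b changes by 7 per unit t, so z → +∞.

Unbounded: there is a feasible ray along which z → +∞.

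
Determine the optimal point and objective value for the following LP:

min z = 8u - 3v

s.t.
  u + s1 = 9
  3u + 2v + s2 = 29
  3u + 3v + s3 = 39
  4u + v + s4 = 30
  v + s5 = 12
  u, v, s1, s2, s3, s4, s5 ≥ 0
Each vertex is the intersection of two constraint boundaries that also satisfies all remaining constraints:
  u = 0 and v = 0 → (0, 0)
  4u + v = 30 and v = 0 → (7.5, 0)
  3u + 2v = 29 and 4u + v = 30 → (6.2, 5.2)
  3u + 2v = 29 and 3u + 3v = 39 → (3, 10)
  3u + 3v = 39 and v = 12 → (1, 12)
  v = 12 and u = 0 → (0, 12)

Evaluating z = 8u - 3v at each vertex:
  (0, 0): z = 0
  (7.5, 0): z = 60
  (6.2, 5.2): z = 34
  (3, 10): z = -6
  (1, 12): z = -28
  (0, 12): z = -36

The minimum is at (0, 12) with z = -36.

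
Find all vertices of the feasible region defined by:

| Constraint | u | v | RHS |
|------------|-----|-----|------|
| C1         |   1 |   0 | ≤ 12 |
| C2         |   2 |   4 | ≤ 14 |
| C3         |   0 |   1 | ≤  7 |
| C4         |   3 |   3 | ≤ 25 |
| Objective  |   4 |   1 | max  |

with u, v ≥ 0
Each vertex is the intersection of two constraint boundaries that also satisfies all remaining constraints:
  u = 0 and v = 0 → (0, 0)
  2u + 4v = 14 and v = 0 → (7, 0)
  2u + 4v = 14 and u = 0 → (0, 3.5)

Vertices: (0, 0), (7, 0), (0, 3.5)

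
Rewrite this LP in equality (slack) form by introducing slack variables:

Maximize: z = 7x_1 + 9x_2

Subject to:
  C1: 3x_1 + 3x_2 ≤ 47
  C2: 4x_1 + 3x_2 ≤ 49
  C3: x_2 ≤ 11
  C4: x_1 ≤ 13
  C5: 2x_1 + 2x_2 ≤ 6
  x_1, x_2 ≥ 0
max z = 7x_1 + 9x_2

s.t.
  3x_1 + 3x_2 + s1 = 47
  4x_1 + 3x_2 + s2 = 49
  x_2 + s3 = 11
  x_1 + s4 = 13
  2x_1 + 2x_2 + s5 = 6
  x_1, x_2, s1, s2, s3, s4, s5 ≥ 0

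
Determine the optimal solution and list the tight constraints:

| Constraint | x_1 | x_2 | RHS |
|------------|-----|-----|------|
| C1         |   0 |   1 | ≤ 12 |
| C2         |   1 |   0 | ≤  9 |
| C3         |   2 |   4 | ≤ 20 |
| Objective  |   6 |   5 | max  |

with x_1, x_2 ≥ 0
Optimal: x_1 = 9, x_2 = 0.5
Slack at optimum:
  C1: slack = 11.5
  C2: slack = 0 (binding)
  C3: slack = 0 (binding)
  x_1 ≥ 0: x_1 = 9
  x_2 ≥ 0: x_2 = 0.5
Binding constraints: C2, C3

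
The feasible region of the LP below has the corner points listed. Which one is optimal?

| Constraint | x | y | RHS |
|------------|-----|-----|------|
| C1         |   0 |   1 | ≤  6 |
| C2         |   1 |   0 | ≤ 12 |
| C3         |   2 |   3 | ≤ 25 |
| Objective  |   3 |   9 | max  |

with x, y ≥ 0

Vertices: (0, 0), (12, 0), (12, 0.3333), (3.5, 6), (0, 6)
(3.5, 6) with z = 64.5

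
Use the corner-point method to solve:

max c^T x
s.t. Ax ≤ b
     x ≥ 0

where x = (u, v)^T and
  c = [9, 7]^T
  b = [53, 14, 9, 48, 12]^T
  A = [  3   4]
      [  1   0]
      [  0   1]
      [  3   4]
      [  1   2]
u = 12, v = 0, z = 108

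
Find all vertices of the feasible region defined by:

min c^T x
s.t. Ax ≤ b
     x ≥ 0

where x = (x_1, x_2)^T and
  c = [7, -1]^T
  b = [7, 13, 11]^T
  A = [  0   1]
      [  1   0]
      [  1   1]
Each vertex is the intersection of two constraint boundaries that also satisfies all remaining constraints:
  x_1 = 0 and x_2 = 0 → (0, 0)
  x_1 + x_2 = 11 and x_2 = 0 → (11, 0)
  x_2 = 7 and x_1 + x_2 = 11 → (4, 7)
  x_2 = 7 and x_1 = 0 → (0, 7)

Vertices: (0, 0), (11, 0), (4, 7), (0, 7)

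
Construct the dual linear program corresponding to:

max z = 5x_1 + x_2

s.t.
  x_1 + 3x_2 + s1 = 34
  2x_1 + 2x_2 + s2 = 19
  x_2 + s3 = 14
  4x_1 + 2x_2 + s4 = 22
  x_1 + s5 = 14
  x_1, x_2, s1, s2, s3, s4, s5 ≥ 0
Minimize: z = 34y1 + 19y2 + 14y3 + 22y4 + 14y5

Subject to:
  C1: -y1 - 2y2 - 4y4 - y5 ≤ -5
  C2: -3y1 - 2y2 - y3 - 2y4 ≤ -1
  y1, y2, y3, y4, y5 ≥ 0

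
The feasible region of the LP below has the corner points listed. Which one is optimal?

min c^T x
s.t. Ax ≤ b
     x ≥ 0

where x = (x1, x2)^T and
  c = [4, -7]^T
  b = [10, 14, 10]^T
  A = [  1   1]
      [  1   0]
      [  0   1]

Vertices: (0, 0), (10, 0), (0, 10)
Evaluating z = 4x1 - 7x2 at each vertex:
  (0, 0): z = 0
  (10, 0): z = 40
  (0, 10): z = -70

The smallest value is z = -70, attained at (0, 10).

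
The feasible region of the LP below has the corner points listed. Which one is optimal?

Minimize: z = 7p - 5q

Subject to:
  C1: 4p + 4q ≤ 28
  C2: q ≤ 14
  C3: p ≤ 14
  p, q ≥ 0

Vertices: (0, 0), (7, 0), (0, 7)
(0, 7) with z = -35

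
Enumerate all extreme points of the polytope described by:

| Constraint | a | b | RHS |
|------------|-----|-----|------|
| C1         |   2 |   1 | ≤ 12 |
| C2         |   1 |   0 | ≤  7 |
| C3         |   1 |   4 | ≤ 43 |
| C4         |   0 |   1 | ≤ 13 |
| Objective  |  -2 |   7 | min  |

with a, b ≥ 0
Each vertex is the intersection of two constraint boundaries that also satisfies all remaining constraints:
  a = 0 and b = 0 → (0, 0)
  2a + b = 12 and b = 0 → (6, 0)
  2a + b = 12 and a + 4b = 43 → (0.7143, 10.57)
  a + 4b = 43 and a = 0 → (0, 10.75)

Vertices: (0, 0), (6, 0), (0.7143, 10.57), (0, 10.75)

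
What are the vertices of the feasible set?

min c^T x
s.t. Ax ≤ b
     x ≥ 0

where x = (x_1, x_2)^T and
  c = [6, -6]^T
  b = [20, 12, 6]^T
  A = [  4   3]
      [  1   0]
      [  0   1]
Each vertex is the intersection of two constraint boundaries that also satisfies all remaining constraints:
  x_1 = 0 and x_2 = 0 → (0, 0)
  4x_1 + 3x_2 = 20 and x_2 = 0 → (5, 0)
  4x_1 + 3x_2 = 20 and x_2 = 6 → (0.5, 6)
  x_2 = 6 and x_1 = 0 → (0, 6)

Vertices: (0, 0), (5, 0), (0.5, 6), (0, 6)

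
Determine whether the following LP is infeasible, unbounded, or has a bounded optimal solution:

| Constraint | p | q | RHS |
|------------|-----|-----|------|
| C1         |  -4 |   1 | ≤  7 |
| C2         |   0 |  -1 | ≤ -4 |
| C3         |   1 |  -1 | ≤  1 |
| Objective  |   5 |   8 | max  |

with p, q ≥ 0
Feasible point: (0, 4) satisfies every constraint, so the LP is feasible.
Direction d = (1, 1): for each constraint row a, a·d ≤ 0 —
  (-4)(1) + (1)(1) = -3 ≤ 0
  (0)(1) + (-1)(1) = -1 ≤ 0
  (1)(1) + (-1)(1) = 0 ≤ 0
and d ≥ 0, so (0, 4) + t·d stays feasible for every t ≥ 0. Along this ray z = 5p + 8q changes by 13 per unit t, so z → +∞.

Unbounded: there is a feasible ray along which z → +∞.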